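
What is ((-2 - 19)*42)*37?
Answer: -32634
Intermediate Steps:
((-2 - 19)*42)*37 = -21*42*37 = -882*37 = -32634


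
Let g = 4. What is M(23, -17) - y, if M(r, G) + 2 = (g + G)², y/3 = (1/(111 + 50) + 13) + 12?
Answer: 14809/161 ≈ 91.981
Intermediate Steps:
y = 12078/161 (y = 3*((1/(111 + 50) + 13) + 12) = 3*((1/161 + 13) + 12) = 3*(2094/161 + 12) = 3*(4026/161) = 12078/161 ≈ 75.019)
M(r, G) = -2 + (4 + G)²
M(23, -17) - y = (-2 + (4 - 17)²) - 1*12078/161 = (-2 + (-13)²) - 12078/161 = (-2 + 169) - 12078/161 = 167 - 12078/161 = 14809/161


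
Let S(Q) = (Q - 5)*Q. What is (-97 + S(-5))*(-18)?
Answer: 846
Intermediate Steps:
S(Q) = Q*(-5 + Q) (S(Q) = (-5 + Q)*Q = Q*(-5 + Q))
(-97 + S(-5))*(-18) = (-97 - 5*(-5 - 5))*(-18) = (-97 - 5*(-10))*(-18) = (-97 + 50)*(-18) = -47*(-18) = 846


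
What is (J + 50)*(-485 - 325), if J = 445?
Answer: -400950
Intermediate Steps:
(J + 50)*(-485 - 325) = (445 + 50)*(-485 - 325) = 495*(-810) = -400950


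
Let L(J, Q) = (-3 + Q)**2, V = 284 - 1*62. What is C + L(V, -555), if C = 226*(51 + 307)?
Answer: 392272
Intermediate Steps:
V = 222 (V = 284 - 62 = 222)
C = 80908 (C = 226*358 = 80908)
C + L(V, -555) = 80908 + (-3 - 555)**2 = 80908 + (-558)**2 = 80908 + 311364 = 392272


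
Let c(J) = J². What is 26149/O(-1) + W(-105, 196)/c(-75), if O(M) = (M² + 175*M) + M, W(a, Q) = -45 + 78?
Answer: -1961098/13125 ≈ -149.42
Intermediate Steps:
W(a, Q) = 33
O(M) = M² + 176*M
26149/O(-1) + W(-105, 196)/c(-75) = 26149/((-(176 - 1))) + 33/((-75)²) = 26149/((-1*175)) + 33/5625 = 26149/(-175) + 33*(1/5625) = 26149*(-1/175) + 11/1875 = -26149/175 + 11/1875 = -1961098/13125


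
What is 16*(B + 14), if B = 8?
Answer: 352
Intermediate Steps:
16*(B + 14) = 16*(8 + 14) = 16*22 = 352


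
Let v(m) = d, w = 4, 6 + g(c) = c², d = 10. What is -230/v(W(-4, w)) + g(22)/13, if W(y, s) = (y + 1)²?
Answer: 179/13 ≈ 13.769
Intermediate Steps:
g(c) = -6 + c²
W(y, s) = (1 + y)²
v(m) = 10
-230/v(W(-4, w)) + g(22)/13 = -230/10 + (-6 + 22²)/13 = -230*⅒ + (-6 + 484)*(1/13) = -23 + 478*(1/13) = -23 + 478/13 = 179/13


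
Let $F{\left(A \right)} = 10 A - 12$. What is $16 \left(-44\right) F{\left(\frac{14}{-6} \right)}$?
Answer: $\frac{74624}{3} \approx 24875.0$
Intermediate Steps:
$F{\left(A \right)} = -12 + 10 A$
$16 \left(-44\right) F{\left(\frac{14}{-6} \right)} = 16 \left(-44\right) \left(-12 + 10 \frac{14}{-6}\right) = - 704 \left(-12 + 10 \cdot 14 \left(- \frac{1}{6}\right)\right) = - 704 \left(-12 + 10 \left(- \frac{7}{3}\right)\right) = - 704 \left(-12 - \frac{70}{3}\right) = \left(-704\right) \left(- \frac{106}{3}\right) = \frac{74624}{3}$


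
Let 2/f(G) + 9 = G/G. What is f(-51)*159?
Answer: -159/4 ≈ -39.750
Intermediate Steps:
f(G) = -¼ (f(G) = 2/(-9 + G/G) = 2/(-9 + 1) = 2/(-8) = 2*(-⅛) = -¼)
f(-51)*159 = -¼*159 = -159/4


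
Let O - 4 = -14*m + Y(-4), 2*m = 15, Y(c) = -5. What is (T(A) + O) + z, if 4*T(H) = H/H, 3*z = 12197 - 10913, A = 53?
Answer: 1289/4 ≈ 322.25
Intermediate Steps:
z = 428 (z = (12197 - 10913)/3 = (⅓)*1284 = 428)
T(H) = ¼ (T(H) = (H/H)/4 = (¼)*1 = ¼)
m = 15/2 (m = (½)*15 = 15/2 ≈ 7.5000)
O = -106 (O = 4 + (-14*15/2 - 5) = 4 + (-105 - 5) = 4 - 110 = -106)
(T(A) + O) + z = (¼ - 106) + 428 = -423/4 + 428 = 1289/4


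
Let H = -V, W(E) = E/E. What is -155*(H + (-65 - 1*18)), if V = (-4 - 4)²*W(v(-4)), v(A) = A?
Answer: 22785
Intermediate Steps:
W(E) = 1
V = 64 (V = (-4 - 4)²*1 = (-8)²*1 = 64*1 = 64)
H = -64 (H = -1*64 = -64)
-155*(H + (-65 - 1*18)) = -155*(-64 + (-65 - 1*18)) = -155*(-64 + (-65 - 18)) = -155*(-64 - 83) = -155*(-147) = 22785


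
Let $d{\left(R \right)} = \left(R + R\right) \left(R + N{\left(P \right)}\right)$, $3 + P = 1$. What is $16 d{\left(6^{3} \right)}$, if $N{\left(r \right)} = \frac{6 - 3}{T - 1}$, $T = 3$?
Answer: $1503360$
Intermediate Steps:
$P = -2$ ($P = -3 + 1 = -2$)
$N{\left(r \right)} = \frac{3}{2}$ ($N{\left(r \right)} = \frac{6 - 3}{3 - 1} = \frac{3}{2}$)
$d{\left(R \right)} = 2 R \left(\frac{3}{2} + R\right)$ ($d{\left(R \right)} = \left(R + R\right) \left(R + \frac{3}{2}\right) = 2 R \left(\frac{3}{2} + R\right)$)
$16 d{\left(6^{3} \right)} = 16 \cdot 6^{3} \left(3 + 2 \cdot 6^{3}\right) = 16 \cdot 216 \left(3 + 2 \cdot 216\right) = 16 \cdot 216 \left(3 + 432\right) = 16 \cdot 216 \cdot 435 = 16 \cdot 93960 = 1503360$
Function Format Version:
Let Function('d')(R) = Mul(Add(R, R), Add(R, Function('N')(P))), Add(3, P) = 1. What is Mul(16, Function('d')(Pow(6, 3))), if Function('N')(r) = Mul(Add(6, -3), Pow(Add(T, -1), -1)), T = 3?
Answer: 1503360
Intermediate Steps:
P = -2 (P = Add(-3, 1) = -2)
Function('N')(r) = Rational(3, 2) (Function('N')(r) = Mul(Add(6, -3), Pow(Add(3, -1), -1)) = Mul(3, Pow(2, -1)) = Mul(3, Rational(1, 2)) = Rational(3, 2))
Function('d')(R) = Mul(2, R, Add(Rational(3, 2), R)) (Function('d')(R) = Mul(Add(R, R), Add(R, Rational(3, 2))) = Mul(Mul(2, R), Add(Rational(3, 2), R)) = Mul(2, R, Add(Rational(3, 2), R)))
Mul(16, Function('d')(Pow(6, 3))) = Mul(16, Mul(Pow(6, 3), Add(3, Mul(2, Pow(6, 3))))) = Mul(16, Mul(216, Add(3, Mul(2, 216)))) = Mul(16, Mul(216, Add(3, 432))) = Mul(16, Mul(216, 435)) = Mul(16, 93960) = 1503360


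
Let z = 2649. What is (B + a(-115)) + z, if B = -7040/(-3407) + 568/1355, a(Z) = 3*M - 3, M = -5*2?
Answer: 12088199136/4616485 ≈ 2618.5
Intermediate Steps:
M = -10
a(Z) = -33 (a(Z) = 3*(-10) - 3 = -30 - 3 = -33)
B = 11474376/4616485 (B = -7040*(-1/3407) + 568*(1/1355) = 7040/3407 + 568/1355 = 11474376/4616485 ≈ 2.4855)
(B + a(-115)) + z = (11474376/4616485 - 33) + 2649 = -140869629/4616485 + 2649 = 12088199136/4616485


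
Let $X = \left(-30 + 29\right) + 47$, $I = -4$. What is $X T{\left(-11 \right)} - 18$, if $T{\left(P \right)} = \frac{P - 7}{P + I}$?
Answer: $\frac{186}{5} \approx 37.2$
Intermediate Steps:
$T{\left(P \right)} = \frac{-7 + P}{-4 + P}$ ($T{\left(P \right)} = \frac{P - 7}{P - 4} = \frac{-7 + P}{-4 + P}$)
$X = 46$ ($X = -1 + 47 = 46$)
$X T{\left(-11 \right)} - 18 = 46 \frac{-7 - 11}{-4 - 11} - 18 = 46 \frac{1}{-15} \left(-18\right) - 18 = 46 \left(\left(- \frac{1}{15}\right) \left(-18\right)\right) - 18 = 46 \cdot \frac{6}{5} - 18 = \frac{276}{5} - 18 = \frac{186}{5}$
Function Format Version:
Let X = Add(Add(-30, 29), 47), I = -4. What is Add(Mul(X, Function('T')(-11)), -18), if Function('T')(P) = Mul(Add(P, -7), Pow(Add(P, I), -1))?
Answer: Rational(186, 5) ≈ 37.200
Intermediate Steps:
Function('T')(P) = Mul(Pow(Add(-4, P), -1), Add(-7, P)) (Function('T')(P) = Mul(Add(P, -7), Pow(Add(P, -4), -1)) = Mul(Add(-7, P), Pow(Add(-4, P), -1)) = Mul(Pow(Add(-4, P), -1), Add(-7, P)))
X = 46 (X = Add(-1, 47) = 46)
Add(Mul(X, Function('T')(-11)), -18) = Add(Mul(46, Mul(Pow(Add(-4, -11), -1), Add(-7, -11))), -18) = Add(Mul(46, Mul(Pow(-15, -1), -18)), -18) = Add(Mul(46, Mul(Rational(-1, 15), -18)), -18) = Add(Mul(46, Rational(6, 5)), -18) = Add(Rational(276, 5), -18) = Rational(186, 5)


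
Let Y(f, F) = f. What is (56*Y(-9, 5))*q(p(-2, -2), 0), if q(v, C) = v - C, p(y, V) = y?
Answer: 1008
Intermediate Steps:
(56*Y(-9, 5))*q(p(-2, -2), 0) = (56*(-9))*(-2 - 1*0) = -504*(-2 + 0) = -504*(-2) = 1008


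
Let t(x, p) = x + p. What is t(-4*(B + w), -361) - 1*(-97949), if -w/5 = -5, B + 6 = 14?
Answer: 97456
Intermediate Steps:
B = 8 (B = -6 + 14 = 8)
w = 25 (w = -5*(-5) = 25)
t(x, p) = p + x
t(-4*(B + w), -361) - 1*(-97949) = (-361 - 4*(8 + 25)) - 1*(-97949) = (-361 - 4*33) + 97949 = (-361 - 132) + 97949 = -493 + 97949 = 97456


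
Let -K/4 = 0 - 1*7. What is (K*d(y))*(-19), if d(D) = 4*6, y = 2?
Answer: -12768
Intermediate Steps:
d(D) = 24
K = 28 (K = -4*(0 - 1*7) = -4*(0 - 7) = -4*(-7) = 28)
(K*d(y))*(-19) = (28*24)*(-19) = 672*(-19) = -12768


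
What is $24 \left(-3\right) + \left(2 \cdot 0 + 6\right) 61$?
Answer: $294$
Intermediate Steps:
$24 \left(-3\right) + \left(2 \cdot 0 + 6\right) 61 = -72 + \left(0 + 6\right) 61 = -72 + 6 \cdot 61 = -72 + 366 = 294$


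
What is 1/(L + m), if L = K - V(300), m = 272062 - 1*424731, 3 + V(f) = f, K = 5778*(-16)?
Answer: -1/245414 ≈ -4.0747e-6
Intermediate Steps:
K = -92448
V(f) = -3 + f
m = -152669 (m = 272062 - 424731 = -152669)
L = -92745 (L = -92448 - (-3 + 300) = -92448 - 1*297 = -92448 - 297 = -92745)
1/(L + m) = 1/(-92745 - 152669) = 1/(-245414) = -1/245414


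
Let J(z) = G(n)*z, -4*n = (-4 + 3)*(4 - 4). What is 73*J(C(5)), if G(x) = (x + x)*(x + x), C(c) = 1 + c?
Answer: 0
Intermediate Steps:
n = 0 (n = -(-4 + 3)*(4 - 4)/4 = -(-1)*0/4 = -1/4*0 = 0)
G(x) = 4*x**2 (G(x) = (2*x)*(2*x) = 4*x**2)
J(z) = 0 (J(z) = (4*0**2)*z = (4*0)*z = 0*z = 0)
73*J(C(5)) = 73*0 = 0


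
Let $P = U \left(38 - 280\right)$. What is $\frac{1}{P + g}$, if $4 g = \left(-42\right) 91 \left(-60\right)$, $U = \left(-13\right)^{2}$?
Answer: $\frac{1}{16432} \approx 6.0857 \cdot 10^{-5}$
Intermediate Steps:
$U = 169$
$P = -40898$ ($P = 169 \left(38 - 280\right) = 169 \left(-242\right) = -40898$)
$g = 57330$ ($g = \frac{\left(-42\right) 91 \left(-60\right)}{4} = \frac{\left(-3822\right) \left(-60\right)}{4} = \frac{1}{4} \cdot 229320 = 57330$)
$\frac{1}{P + g} = \frac{1}{-40898 + 57330} = \frac{1}{16432}$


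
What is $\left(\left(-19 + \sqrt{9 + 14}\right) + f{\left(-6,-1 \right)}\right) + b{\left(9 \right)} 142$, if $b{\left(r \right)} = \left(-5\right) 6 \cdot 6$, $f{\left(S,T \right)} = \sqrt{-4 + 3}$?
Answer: $-25579 + i + \sqrt{23} \approx -25574.0 + 1.0 i$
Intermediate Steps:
$f{\left(S,T \right)} = i$ ($f{\left(S,T \right)} = \sqrt{-1} = i$)
$b{\left(r \right)} = -180$ ($b{\left(r \right)} = \left(-30\right) 6 = -180$)
$\left(\left(-19 + \sqrt{9 + 14}\right) + f{\left(-6,-1 \right)}\right) + b{\left(9 \right)} 142 = \left(\left(-19 + \sqrt{9 + 14}\right) + i\right) - 25560 = \left(\left(-19 + \sqrt{23}\right) + i\right) - 25560 = \left(-19 + i + \sqrt{23}\right) - 25560 = -25579 + i + \sqrt{23}$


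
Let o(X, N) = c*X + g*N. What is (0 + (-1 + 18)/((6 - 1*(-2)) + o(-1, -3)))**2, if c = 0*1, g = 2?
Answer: 289/4 ≈ 72.250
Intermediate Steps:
c = 0
o(X, N) = 2*N (o(X, N) = 0*X + 2*N = 0 + 2*N = 2*N)
(0 + (-1 + 18)/((6 - 1*(-2)) + o(-1, -3)))**2 = (0 + (-1 + 18)/((6 - 1*(-2)) + 2*(-3)))**2 = (0 + 17/((6 + 2) - 6))**2 = (0 + 17/(8 - 6))**2 = (0 + 17/2)**2 = (17/2)**2 = 289/4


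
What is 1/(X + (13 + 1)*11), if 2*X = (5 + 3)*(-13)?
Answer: 1/102 ≈ 0.0098039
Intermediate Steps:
X = -52 (X = ((5 + 3)*(-13))/2 = (8*(-13))/2 = (½)*(-104) = -52)
1/(X + (13 + 1)*11) = 1/(-52 + (13 + 1)*11) = 1/(-52 + 14*11) = 1/(-52 + 154) = 1/102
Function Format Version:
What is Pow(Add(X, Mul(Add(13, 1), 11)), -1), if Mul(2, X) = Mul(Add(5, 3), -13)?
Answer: Rational(1, 102) ≈ 0.0098039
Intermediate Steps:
X = -52 (X = Mul(Rational(1, 2), Mul(Add(5, 3), -13)) = Mul(Rational(1, 2), Mul(8, -13)) = Mul(Rational(1, 2), -104) = -52)
Pow(Add(X, Mul(Add(13, 1), 11)), -1) = Pow(Add(-52, Mul(Add(13, 1), 11)), -1) = Pow(Add(-52, Mul(14, 11)), -1) = Pow(Add(-52, 154), -1) = Pow(102, -1) = Rational(1, 102)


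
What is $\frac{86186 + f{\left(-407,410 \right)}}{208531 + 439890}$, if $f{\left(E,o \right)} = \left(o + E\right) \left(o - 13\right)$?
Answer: $\frac{87377}{648421} \approx 0.13475$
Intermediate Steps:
$f{\left(E,o \right)} = \left(-13 + o\right) \left(E + o\right)$ ($f{\left(E,o \right)} = \left(E + o\right) \left(-13 + o\right) = \left(-13 + o\right) \left(E + o\right)$)
$\frac{86186 + f{\left(-407,410 \right)}}{208531 + 439890} = \frac{86186 - \left(166909 - 168100\right)}{208531 + 439890} = \frac{86186 + \left(168100 + 5291 - 5330 - 166870\right)}{648421} = \left(86186 + 1191\right) \frac{1}{648421} = 87377 \cdot \frac{1}{648421} = \frac{87377}{648421}$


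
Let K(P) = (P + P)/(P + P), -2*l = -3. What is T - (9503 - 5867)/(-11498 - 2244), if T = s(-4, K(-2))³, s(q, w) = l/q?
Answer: 745299/3517952 ≈ 0.21186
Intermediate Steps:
l = 3/2 (l = -½*(-3) = 3/2 ≈ 1.5000)
K(P) = 1 (K(P) = (2*P)/((2*P)) = (2*P)*(1/(2*P)) = 1)
s(q, w) = 3/(2*q)
T = -27/512 (T = ((3/2)/(-4))³ = ((3/2)*(-¼))³ = (-3/8)³ = -27/512 ≈ -0.052734)
T - (9503 - 5867)/(-11498 - 2244) = -27/512 - (9503 - 5867)/(-11498 - 2244) = -27/512 - 3636/(-13742) = -27/512 - 3636*(-1)/13742 = -27/512 - 1*(-1818/6871) = -27/512 + 1818/6871 = 745299/3517952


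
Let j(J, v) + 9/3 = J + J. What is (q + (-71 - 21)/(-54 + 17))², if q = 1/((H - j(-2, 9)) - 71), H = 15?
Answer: 19989841/3286969 ≈ 6.0815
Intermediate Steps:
j(J, v) = -3 + 2*J (j(J, v) = -3 + (J + J) = -3 + 2*J)
q = -1/49 (q = 1/((15 - (-3 + 2*(-2))) - 71) = 1/((15 - (-3 - 4)) - 71) = 1/((15 - 1*(-7)) - 71) = 1/((15 + 7) - 71) = 1/(22 - 71) = 1/(-49) = -1/49 ≈ -0.020408)
(q + (-71 - 21)/(-54 + 17))² = (-1/49 + (-71 - 21)/(-54 + 17))² = (-1/49 - 92/(-37))² = (-1/49 - 92*(-1/37))² = (-1/49 + 92/37)² = (4471/1813)² = 19989841/3286969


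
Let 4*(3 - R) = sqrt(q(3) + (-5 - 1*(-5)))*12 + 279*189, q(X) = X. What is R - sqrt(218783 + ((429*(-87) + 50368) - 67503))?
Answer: -52719/4 - 5*sqrt(6573) - 3*sqrt(3) ≈ -13590.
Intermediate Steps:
R = -52719/4 - 3*sqrt(3) (R = 3 - (sqrt(3 + (-5 - 1*(-5)))*12 + 279*189)/4 = 3 - (sqrt(3 + (-5 + 5))*12 + 52731)/4 = 3 - (sqrt(3 + 0)*12 + 52731)/4 = 3 - (sqrt(3)*12 + 52731)/4 = 3 - (12*sqrt(3) + 52731)/4 = 3 - (52731 + 12*sqrt(3))/4 = 3 + (-52731/4 - 3*sqrt(3)) = -52719/4 - 3*sqrt(3) ≈ -13185.)
R - sqrt(218783 + ((429*(-87) + 50368) - 67503)) = (-52719/4 - 3*sqrt(3)) - sqrt(218783 + ((429*(-87) + 50368) - 67503)) = (-52719/4 - 3*sqrt(3)) - sqrt(218783 + ((-37323 + 50368) - 67503)) = (-52719/4 - 3*sqrt(3)) - sqrt(218783 + (13045 - 67503)) = (-52719/4 - 3*sqrt(3)) - sqrt(218783 - 54458) = (-52719/4 - 3*sqrt(3)) - sqrt(164325) = (-52719/4 - 3*sqrt(3)) - 5*sqrt(6573) = -52719/4 - 5*sqrt(6573) - 3*sqrt(3)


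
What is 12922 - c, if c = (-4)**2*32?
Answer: 12410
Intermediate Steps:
c = 512 (c = 16*32 = 512)
12922 - c = 12922 - 1*512 = 12922 - 512 = 12410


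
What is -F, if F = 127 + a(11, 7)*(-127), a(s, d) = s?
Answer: 1270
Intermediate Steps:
F = -1270 (F = 127 + 11*(-127) = 127 - 1397 = -1270)
-F = -1*(-1270) = 1270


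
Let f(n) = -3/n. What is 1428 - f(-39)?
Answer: 18563/13 ≈ 1427.9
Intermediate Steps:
1428 - f(-39) = 1428 - (-3)/(-39) = 1428 - (-3)*(-1)/39 = 1428 - 1*1/13 = 1428 - 1/13 = 18563/13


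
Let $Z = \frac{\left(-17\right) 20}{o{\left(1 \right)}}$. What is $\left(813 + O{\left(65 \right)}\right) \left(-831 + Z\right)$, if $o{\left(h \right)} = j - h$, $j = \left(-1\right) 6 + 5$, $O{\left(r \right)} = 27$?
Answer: $-555240$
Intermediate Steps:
$j = -1$ ($j = -6 + 5 = -1$)
$o{\left(h \right)} = -1 - h$
$Z = 170$ ($Z = \frac{\left(-17\right) 20}{-1 - 1} = - \frac{340}{-1 - 1} = - \frac{340}{-2} = \left(-340\right) \left(- \frac{1}{2}\right) = 170$)
$\left(813 + O{\left(65 \right)}\right) \left(-831 + Z\right) = \left(813 + 27\right) \left(-831 + 170\right) = 840 \left(-661\right) = -555240$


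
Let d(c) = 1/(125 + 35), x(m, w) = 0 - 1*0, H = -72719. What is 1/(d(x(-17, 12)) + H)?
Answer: -160/11635039 ≈ -1.3752e-5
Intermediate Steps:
x(m, w) = 0 (x(m, w) = 0 + 0 = 0)
d(c) = 1/160
1/(d(x(-17, 12)) + H) = 1/(1/160 - 72719) = 1/(-11635039/160) = -160/11635039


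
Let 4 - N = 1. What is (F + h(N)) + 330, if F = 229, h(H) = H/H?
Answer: 560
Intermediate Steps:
N = 3 (N = 4 - 1*1 = 4 - 1 = 3)
h(H) = 1
(F + h(N)) + 330 = (229 + 1) + 330 = 230 + 330 = 560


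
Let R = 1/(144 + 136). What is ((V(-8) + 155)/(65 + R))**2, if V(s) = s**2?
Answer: 417793600/36808489 ≈ 11.350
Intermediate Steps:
R = 1/280 ≈ 0.0035714
((V(-8) + 155)/(65 + R))**2 = (((-8)**2 + 155)/(65 + 1/280))**2 = ((64 + 155)/(18201/280))**2 = (219*(280/18201))**2 = (20440/6067)**2 = 417793600/36808489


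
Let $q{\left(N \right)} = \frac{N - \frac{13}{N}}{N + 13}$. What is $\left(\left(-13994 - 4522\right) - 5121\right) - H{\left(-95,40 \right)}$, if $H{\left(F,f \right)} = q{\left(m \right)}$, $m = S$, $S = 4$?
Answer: $- \frac{1607319}{68} \approx -23637.0$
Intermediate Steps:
$m = 4$
$q{\left(N \right)} = \frac{N - \frac{13}{N}}{13 + N}$
$H{\left(F,f \right)} = \frac{3}{68}$ ($H{\left(F,f \right)} = \frac{-13 + 4^{2}}{4 \left(13 + 4\right)} = \frac{-13 + 16}{4 \cdot 17} = \frac{1}{4} \cdot \frac{1}{17} \cdot 3 = \frac{3}{68}$)
$\left(\left(-13994 - 4522\right) - 5121\right) - H{\left(-95,40 \right)} = \left(\left(-13994 - 4522\right) - 5121\right) - \frac{3}{68} = \left(-18516 - 5121\right) - \frac{3}{68} = -23637 - \frac{3}{68} = - \frac{1607319}{68}$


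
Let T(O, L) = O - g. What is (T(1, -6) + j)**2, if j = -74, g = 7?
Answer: 6400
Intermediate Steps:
T(O, L) = -7 + O (T(O, L) = O - 1*7 = O - 7 = -7 + O)
(T(1, -6) + j)**2 = ((-7 + 1) - 74)**2 = (-6 - 74)**2 = (-80)**2 = 6400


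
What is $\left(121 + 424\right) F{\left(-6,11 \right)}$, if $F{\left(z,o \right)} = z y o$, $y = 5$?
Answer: $-179850$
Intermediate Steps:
$F{\left(z,o \right)} = 5 o z$ ($F{\left(z,o \right)} = z 5 o = 5 z o = 5 o z$)
$\left(121 + 424\right) F{\left(-6,11 \right)} = \left(121 + 424\right) 5 \cdot 11 \left(-6\right) = 545 \left(-330\right) = -179850$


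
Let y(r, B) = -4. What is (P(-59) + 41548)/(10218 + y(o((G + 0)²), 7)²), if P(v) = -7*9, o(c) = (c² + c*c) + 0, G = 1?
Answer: 41485/10234 ≈ 4.0536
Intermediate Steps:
o(c) = 2*c² (o(c) = (c² + c²) + 0 = 2*c² + 0 = 2*c²)
P(v) = -63
(P(-59) + 41548)/(10218 + y(o((G + 0)²), 7)²) = (-63 + 41548)/(10218 + (-4)²) = 41485/(10218 + 16) = 41485/10234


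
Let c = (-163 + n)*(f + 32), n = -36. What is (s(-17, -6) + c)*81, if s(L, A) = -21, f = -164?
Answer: 2126007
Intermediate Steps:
c = 26268 (c = (-163 - 36)*(-164 + 32) = -199*(-132) = 26268)
(s(-17, -6) + c)*81 = (-21 + 26268)*81 = 26247*81 = 2126007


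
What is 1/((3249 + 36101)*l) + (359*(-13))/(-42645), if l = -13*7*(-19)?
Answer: 63504950939/580280323350 ≈ 0.10944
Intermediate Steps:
l = 1729 (l = -91*(-19) = 1729)
1/((3249 + 36101)*l) + (359*(-13))/(-42645) = 1/((3249 + 36101)*1729) + (359*(-13))/(-42645) = (1/1729)/39350 - 4667*(-1/42645) = (1/39350)*(1/1729) + 4667/42645 = 1/68036150 + 4667/42645 = 63504950939/580280323350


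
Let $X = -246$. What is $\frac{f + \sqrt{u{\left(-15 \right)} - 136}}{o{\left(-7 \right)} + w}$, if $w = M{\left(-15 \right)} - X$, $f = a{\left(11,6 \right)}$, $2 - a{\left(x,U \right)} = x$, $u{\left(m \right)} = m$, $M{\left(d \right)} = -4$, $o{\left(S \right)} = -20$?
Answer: $- \frac{3}{74} + \frac{i \sqrt{151}}{222} \approx -0.040541 + 0.055352 i$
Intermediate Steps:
$a{\left(x,U \right)} = 2 - x$
$f = -9$ ($f = 2 - 11 = -9$)
$w = 242$ ($w = -4 - -246 = -4 + 246 = 242$)
$\frac{f + \sqrt{u{\left(-15 \right)} - 136}}{o{\left(-7 \right)} + w} = \frac{-9 + \sqrt{-15 - 136}}{-20 + 242} = \frac{-9 + \sqrt{-151}}{222} = \left(-9 + i \sqrt{151}\right) \frac{1}{222} = - \frac{3}{74} + \frac{i \sqrt{151}}{222}$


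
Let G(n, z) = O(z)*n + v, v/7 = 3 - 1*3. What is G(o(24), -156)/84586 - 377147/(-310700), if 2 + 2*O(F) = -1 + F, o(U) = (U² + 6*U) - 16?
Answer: 7256049271/13140435100 ≈ 0.55219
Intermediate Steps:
v = 0 (v = 7*(3 - 1*3) = 7*(3 - 3) = 7*0 = 0)
o(U) = -16 + U² + 6*U
O(F) = -3/2 + F/2 (O(F) = -1 + (-1 + F)/2 = -1 + (-½ + F/2) = -3/2 + F/2)
G(n, z) = n*(-3/2 + z/2) (G(n, z) = (-3/2 + z/2)*n + 0 = n*(-3/2 + z/2) + 0 = n*(-3/2 + z/2))
G(o(24), -156)/84586 - 377147/(-310700) = ((-16 + 24² + 6*24)*(-3 - 156)/2)/84586 - 377147/(-310700) = ((½)*(-16 + 576 + 144)*(-159))*(1/84586) - 377147*(-1/310700) = ((½)*704*(-159))*(1/84586) + 377147/310700 = -55968*1/84586 + 377147/310700 = -27984/42293 + 377147/310700 = 7256049271/13140435100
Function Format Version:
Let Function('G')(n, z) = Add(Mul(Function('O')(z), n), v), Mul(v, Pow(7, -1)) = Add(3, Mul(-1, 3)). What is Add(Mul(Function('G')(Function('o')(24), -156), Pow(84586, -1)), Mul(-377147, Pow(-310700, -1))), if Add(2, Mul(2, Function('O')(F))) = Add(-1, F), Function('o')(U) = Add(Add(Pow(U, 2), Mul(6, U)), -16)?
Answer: Rational(7256049271, 13140435100) ≈ 0.55219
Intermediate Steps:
v = 0 (v = Mul(7, Add(3, Mul(-1, 3))) = Mul(7, Add(3, -3)) = Mul(7, 0) = 0)
Function('o')(U) = Add(-16, Pow(U, 2), Mul(6, U))
Function('O')(F) = Add(Rational(-3, 2), Mul(Rational(1, 2), F)) (Function('O')(F) = Add(-1, Mul(Rational(1, 2), Add(-1, F))) = Add(-1, Add(Rational(-1, 2), Mul(Rational(1, 2), F))) = Add(Rational(-3, 2), Mul(Rational(1, 2), F)))
Function('G')(n, z) = Mul(n, Add(Rational(-3, 2), Mul(Rational(1, 2), z))) (Function('G')(n, z) = Add(Mul(Add(Rational(-3, 2), Mul(Rational(1, 2), z)), n), 0) = Add(Mul(n, Add(Rational(-3, 2), Mul(Rational(1, 2), z))), 0) = Mul(n, Add(Rational(-3, 2), Mul(Rational(1, 2), z))))
Add(Mul(Function('G')(Function('o')(24), -156), Pow(84586, -1)), Mul(-377147, Pow(-310700, -1))) = Add(Mul(Mul(Rational(1, 2), Add(-16, Pow(24, 2), Mul(6, 24)), Add(-3, -156)), Pow(84586, -1)), Mul(-377147, Pow(-310700, -1))) = Add(Mul(Mul(Rational(1, 2), Add(-16, 576, 144), -159), Rational(1, 84586)), Mul(-377147, Rational(-1, 310700))) = Add(Mul(Mul(Rational(1, 2), 704, -159), Rational(1, 84586)), Rational(377147, 310700)) = Add(Mul(-55968, Rational(1, 84586)), Rational(377147, 310700)) = Add(Rational(-27984, 42293), Rational(377147, 310700)) = Rational(7256049271, 13140435100)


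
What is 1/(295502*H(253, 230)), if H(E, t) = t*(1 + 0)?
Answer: 1/67965460 ≈ 1.4713e-8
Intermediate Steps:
H(E, t) = t (H(E, t) = t*1 = t)
1/(295502*H(253, 230)) = 1/(295502*230) = (1/295502)*(1/230) = 1/67965460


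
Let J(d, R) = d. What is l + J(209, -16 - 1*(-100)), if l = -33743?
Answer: -33534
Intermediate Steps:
l + J(209, -16 - 1*(-100)) = -33743 + 209 = -33534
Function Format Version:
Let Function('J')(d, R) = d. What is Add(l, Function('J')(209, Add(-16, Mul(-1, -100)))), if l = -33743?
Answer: -33534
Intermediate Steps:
Add(l, Function('J')(209, Add(-16, Mul(-1, -100)))) = Add(-33743, 209) = -33534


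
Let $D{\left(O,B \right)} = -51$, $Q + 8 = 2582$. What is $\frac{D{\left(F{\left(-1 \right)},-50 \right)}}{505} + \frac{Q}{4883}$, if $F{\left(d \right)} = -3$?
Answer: $\frac{1050837}{2465915} \approx 0.42614$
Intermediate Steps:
$Q = 2574$ ($Q = -8 + 2582 = 2574$)
$\frac{D{\left(F{\left(-1 \right)},-50 \right)}}{505} + \frac{Q}{4883} = - \frac{51}{505} + \frac{2574}{4883} = \frac{1050837}{2465915}$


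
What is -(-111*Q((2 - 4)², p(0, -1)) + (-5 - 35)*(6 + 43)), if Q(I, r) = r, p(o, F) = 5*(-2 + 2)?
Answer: 1960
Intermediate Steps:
p(o, F) = 0 (p(o, F) = 5*0 = 0)
-(-111*Q((2 - 4)², p(0, -1)) + (-5 - 35)*(6 + 43)) = -(-111*0 + (-5 - 35)*(6 + 43)) = -(0 - 40*49) = -(0 - 1960) = -1*(-1960) = 1960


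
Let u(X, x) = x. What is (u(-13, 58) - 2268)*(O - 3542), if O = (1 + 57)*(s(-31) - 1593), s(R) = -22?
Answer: 214838520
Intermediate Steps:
O = -93670 (O = (1 + 57)*(-22 - 1593) = 58*(-1615) = -93670)
(u(-13, 58) - 2268)*(O - 3542) = (58 - 2268)*(-93670 - 3542) = -2210*(-97212) = 214838520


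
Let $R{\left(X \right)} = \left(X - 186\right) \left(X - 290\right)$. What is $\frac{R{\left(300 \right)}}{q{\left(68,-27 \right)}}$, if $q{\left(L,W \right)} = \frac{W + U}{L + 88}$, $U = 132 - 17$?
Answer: $\frac{22230}{11} \approx 2020.9$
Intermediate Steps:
$U = 115$
$q{\left(L,W \right)} = \frac{115 + W}{88 + L}$ ($q{\left(L,W \right)} = \frac{W + 115}{L + 88} = \frac{115 + W}{88 + L}$)
$R{\left(X \right)} = \left(-290 + X\right) \left(-186 + X\right)$ ($R{\left(X \right)} = \left(-186 + X\right) \left(-290 + X\right) = \left(-290 + X\right) \left(-186 + X\right)$)
$\frac{R{\left(300 \right)}}{q{\left(68,-27 \right)}} = \frac{53940 + 300^{2} - 142800}{\frac{1}{88 + 68} \left(115 - 27\right)} = \frac{53940 + 90000 - 142800}{\frac{1}{156} \cdot 88} = \frac{1140}{\frac{1}{156} \cdot 88} = \frac{1140}{\frac{22}{39}} = 1140 \cdot \frac{39}{22} = \frac{22230}{11}$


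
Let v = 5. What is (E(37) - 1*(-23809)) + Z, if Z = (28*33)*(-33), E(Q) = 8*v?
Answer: -6643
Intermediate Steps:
E(Q) = 40 (E(Q) = 8*5 = 40)
Z = -30492 (Z = 924*(-33) = -30492)
(E(37) - 1*(-23809)) + Z = (40 - 1*(-23809)) - 30492 = (40 + 23809) - 30492 = 23849 - 30492 = -6643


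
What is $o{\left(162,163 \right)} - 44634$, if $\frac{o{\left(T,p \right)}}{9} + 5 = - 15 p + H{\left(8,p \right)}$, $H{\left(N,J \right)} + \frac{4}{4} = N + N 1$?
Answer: $-66549$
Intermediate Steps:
$H{\left(N,J \right)} = -1 + 2 N$ ($H{\left(N,J \right)} = -1 + \left(N + N 1\right) = -1 + \left(N + N\right) = -1 + 2 N$)
$o{\left(T,p \right)} = 90 - 135 p$ ($o{\left(T,p \right)} = -45 + 9 \left(- 15 p + \left(-1 + 2 \cdot 8\right)\right) = -45 + 9 \left(- 15 p + \left(-1 + 16\right)\right) = -45 + 9 \left(- 15 p + 15\right) = -45 + 9 \left(15 - 15 p\right) = -45 - \left(-135 + 135 p\right) = 90 - 135 p$)
$o{\left(162,163 \right)} - 44634 = \left(90 - 22005\right) - 44634 = -21915 - 44634 = -66549$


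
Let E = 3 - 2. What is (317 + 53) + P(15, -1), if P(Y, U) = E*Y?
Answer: 385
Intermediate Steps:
E = 1
P(Y, U) = Y (P(Y, U) = 1*Y = Y)
(317 + 53) + P(15, -1) = (317 + 53) + 15 = 370 + 15 = 385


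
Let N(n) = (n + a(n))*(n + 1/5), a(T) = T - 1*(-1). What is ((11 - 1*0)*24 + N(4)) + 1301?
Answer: 8014/5 ≈ 1602.8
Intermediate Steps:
a(T) = 1 + T (a(T) = T + 1 = 1 + T)
N(n) = (1 + 2*n)*(⅕ + n) (N(n) = (n + (1 + n))*(n + 1/5) = (1 + 2*n)*(n + ⅕) = (1 + 2*n)*(⅕ + n))
((11 - 1*0)*24 + N(4)) + 1301 = ((11 - 1*0)*24 + (⅕ + 2*4² + (7/5)*4)) + 1301 = ((11 + 0)*24 + (⅕ + 2*16 + 28/5)) + 1301 = (11*24 + (⅕ + 32 + 28/5)) + 1301 = (264 + 189/5) + 1301 = 1509/5 + 1301 = 8014/5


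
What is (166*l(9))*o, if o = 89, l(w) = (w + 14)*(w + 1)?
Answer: 3398020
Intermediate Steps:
l(w) = (1 + w)*(14 + w) (l(w) = (14 + w)*(1 + w) = (1 + w)*(14 + w))
(166*l(9))*o = (166*(14 + 9² + 15*9))*89 = (166*(14 + 81 + 135))*89 = (166*230)*89 = 38180*89 = 3398020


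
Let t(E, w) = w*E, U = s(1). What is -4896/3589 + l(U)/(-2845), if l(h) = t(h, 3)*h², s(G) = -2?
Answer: -13842984/10210705 ≈ -1.3557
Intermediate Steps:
U = -2
t(E, w) = E*w
l(h) = 3*h³ (l(h) = (h*3)*h² = (3*h)*h² = 3*h³)
-4896/3589 + l(U)/(-2845) = -4896/3589 + (3*(-2)³)/(-2845) = -4896*1/3589 + (3*(-8))*(-1/2845) = -4896/3589 - 24*(-1/2845) = -4896/3589 + 24/2845 = -13842984/10210705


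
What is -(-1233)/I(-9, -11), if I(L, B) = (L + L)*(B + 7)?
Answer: 137/8 ≈ 17.125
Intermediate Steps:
I(L, B) = 2*L*(7 + B) (I(L, B) = (2*L)*(7 + B) = 2*L*(7 + B))
-(-1233)/I(-9, -11) = -(-1233)/(2*(-9)*(7 - 11)) = -(-1233)/(2*(-9)*(-4)) = -(-1233)/72 = -137*(-1/8) = 137/8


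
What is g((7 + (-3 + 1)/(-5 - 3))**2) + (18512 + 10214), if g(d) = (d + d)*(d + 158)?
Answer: 6510257/128 ≈ 50861.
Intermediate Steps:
g(d) = 2*d*(158 + d) (g(d) = (2*d)*(158 + d) = 2*d*(158 + d))
g((7 + (-3 + 1)/(-5 - 3))**2) + (18512 + 10214) = 2*(7 + (-3 + 1)/(-5 - 3))**2*(158 + (7 + (-3 + 1)/(-5 - 3))**2) + (18512 + 10214) = 2*(7 - 2/(-8))**2*(158 + (7 - 2/(-8))**2) + 28726 = 2*(7 - 2*(-1/8))**2*(158 + (7 - 2*(-1/8))**2) + 28726 = 2*(7 + 1/4)**2*(158 + (7 + 1/4)**2) + 28726 = 2*(29/4)**2*(158 + (29/4)**2) + 28726 = 2*(841/16)*(158 + 841/16) + 28726 = 2*(841/16)*(3369/16) + 28726 = 2833329/128 + 28726 = 6510257/128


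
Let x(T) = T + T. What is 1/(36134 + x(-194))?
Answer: 1/35746 ≈ 2.7975e-5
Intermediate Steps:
x(T) = 2*T
1/(36134 + x(-194)) = 1/(36134 + 2*(-194)) = 1/(36134 - 388) = 1/35746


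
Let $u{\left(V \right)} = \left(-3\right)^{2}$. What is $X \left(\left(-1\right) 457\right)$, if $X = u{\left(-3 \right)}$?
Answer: $-4113$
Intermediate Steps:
$u{\left(V \right)} = 9$
$X = 9$
$X \left(\left(-1\right) 457\right) = 9 \left(\left(-1\right) 457\right) = 9 \left(-457\right) = -4113$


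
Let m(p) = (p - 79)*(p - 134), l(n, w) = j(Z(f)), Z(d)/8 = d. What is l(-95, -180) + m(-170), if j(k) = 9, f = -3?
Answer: 75705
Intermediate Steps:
Z(d) = 8*d
l(n, w) = 9
m(p) = (-134 + p)*(-79 + p) (m(p) = (-79 + p)*(-134 + p) = (-134 + p)*(-79 + p))
l(-95, -180) + m(-170) = 9 + (10586 + (-170)² - 213*(-170)) = 9 + (10586 + 28900 + 36210) = 9 + 75696 = 75705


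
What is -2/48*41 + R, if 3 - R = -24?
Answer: 607/24 ≈ 25.292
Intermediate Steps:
R = 27 (R = 3 - 1*(-24) = 3 + 24 = 27)
-2/48*41 + R = -2/48*41 + 27 = -2*1/48*41 + 27 = -1/24*41 + 27 = -41/24 + 27 = 607/24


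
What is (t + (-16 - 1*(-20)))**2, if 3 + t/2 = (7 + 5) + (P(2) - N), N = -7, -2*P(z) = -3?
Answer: 1521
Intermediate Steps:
P(z) = 3/2 (P(z) = -1/2*(-3) = 3/2)
t = 35 (t = -6 + 2*((7 + 5) + (3/2 - 1*(-7))) = -6 + 2*(12 + (3/2 + 7)) = -6 + 2*(12 + 17/2) = -6 + 2*(41/2) = -6 + 41 = 35)
(t + (-16 - 1*(-20)))**2 = (35 + (-16 - 1*(-20)))**2 = (35 + (-16 + 20))**2 = (35 + 4)**2 = 39**2 = 1521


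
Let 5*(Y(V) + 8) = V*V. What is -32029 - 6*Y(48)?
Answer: -173729/5 ≈ -34746.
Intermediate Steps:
Y(V) = -8 + V**2/5 (Y(V) = -8 + (V*V)/5 = -8 + V**2/5)
-32029 - 6*Y(48) = -32029 - 6*(-8 + (1/5)*48**2) = -32029 - 6*(-8 + (1/5)*2304) = -32029 - 6*(-8 + 2304/5) = -32029 - 6*2264/5 = -32029 - 13584/5 = -173729/5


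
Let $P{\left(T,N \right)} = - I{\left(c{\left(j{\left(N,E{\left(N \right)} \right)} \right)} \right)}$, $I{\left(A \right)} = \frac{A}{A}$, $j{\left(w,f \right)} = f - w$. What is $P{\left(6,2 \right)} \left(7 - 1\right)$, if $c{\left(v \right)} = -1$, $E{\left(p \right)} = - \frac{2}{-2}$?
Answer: $-6$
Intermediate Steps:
$E{\left(p \right)} = 1$ ($E{\left(p \right)} = \left(-2\right) \left(- \frac{1}{2}\right) = 1$)
$I{\left(A \right)} = 1$
$P{\left(T,N \right)} = -1$ ($P{\left(T,N \right)} = \left(-1\right) 1 = -1$)
$P{\left(6,2 \right)} \left(7 - 1\right) = - (7 - 1) = \left(-1\right) 6 = -6$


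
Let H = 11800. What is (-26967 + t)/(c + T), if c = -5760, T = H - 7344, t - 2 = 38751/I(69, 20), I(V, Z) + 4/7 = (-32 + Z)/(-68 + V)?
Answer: 2644177/114752 ≈ 23.043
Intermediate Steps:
I(V, Z) = -4/7 + (-32 + Z)/(-68 + V)
t = -271081/88 (t = 2 + 38751/(((48 - 4*69 + 7*20)/(7*(-68 + 69)))) = 2 + 38751/(((⅐)*(48 - 276 + 140)/1)) = 2 + 38751/(((⅐)*1*(-88))) = 2 + 38751/(-88/7) = 2 + 38751*(-7/88) = 2 - 271257/88 = -271081/88 ≈ -3080.5)
T = 4456 (T = 11800 - 7344 = 4456)
(-26967 + t)/(c + T) = (-26967 - 271081/88)/(-5760 + 4456) = -2644177/88/(-1304) = -2644177/88*(-1/1304) = 2644177/114752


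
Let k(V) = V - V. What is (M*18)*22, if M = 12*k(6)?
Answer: 0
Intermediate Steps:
k(V) = 0
M = 0 (M = 12*0 = 0)
(M*18)*22 = (0*18)*22 = 0*22 = 0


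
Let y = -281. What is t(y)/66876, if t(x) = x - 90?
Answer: -371/66876 ≈ -0.0055476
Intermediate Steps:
t(x) = -90 + x
t(y)/66876 = (-90 - 281)/66876 = -371*1/66876 = -371/66876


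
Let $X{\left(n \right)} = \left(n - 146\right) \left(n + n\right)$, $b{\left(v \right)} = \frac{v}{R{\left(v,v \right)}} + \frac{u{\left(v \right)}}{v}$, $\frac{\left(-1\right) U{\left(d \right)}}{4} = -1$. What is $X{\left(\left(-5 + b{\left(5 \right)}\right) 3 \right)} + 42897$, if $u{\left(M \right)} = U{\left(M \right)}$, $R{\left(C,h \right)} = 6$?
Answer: $\frac{2302511}{50} \approx 46050.0$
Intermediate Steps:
$U{\left(d \right)} = 4$ ($U{\left(d \right)} = \left(-4\right) \left(-1\right) = 4$)
$u{\left(M \right)} = 4$
$b{\left(v \right)} = \frac{4}{v} + \frac{v}{6}$ ($b{\left(v \right)} = \frac{v}{6} + \frac{4}{v} = \frac{4}{v} + \frac{v}{6}$)
$X{\left(n \right)} = 2 n \left(-146 + n\right)$ ($X{\left(n \right)} = \left(-146 + n\right) 2 n = 2 n \left(-146 + n\right)$)
$X{\left(\left(-5 + b{\left(5 \right)}\right) 3 \right)} + 42897 = 2 \left(-5 + \left(\frac{4}{5} + \frac{1}{6} \cdot 5\right)\right) 3 \left(-146 + \left(-5 + \left(\frac{4}{5} + \frac{1}{6} \cdot 5\right)\right) 3\right) + 42897 = 2 \left(-5 + \left(4 \cdot \frac{1}{5} + \frac{5}{6}\right)\right) 3 \left(-146 + \left(-5 + \left(4 \cdot \frac{1}{5} + \frac{5}{6}\right)\right) 3\right) + 42897 = 2 \left(-5 + \left(\frac{4}{5} + \frac{5}{6}\right)\right) 3 \left(-146 + \left(-5 + \left(\frac{4}{5} + \frac{5}{6}\right)\right) 3\right) + 42897 = 2 \left(-5 + \frac{49}{30}\right) 3 \left(-146 + \left(-5 + \frac{49}{30}\right) 3\right) + 42897 = 2 \left(\left(- \frac{101}{30}\right) 3\right) \left(-146 - \frac{101}{10}\right) + 42897 = 2 \left(- \frac{101}{10}\right) \left(-146 - \frac{101}{10}\right) + 42897 = 2 \left(- \frac{101}{10}\right) \left(- \frac{1561}{10}\right) + 42897 = \frac{157661}{50} + 42897 = \frac{2302511}{50}$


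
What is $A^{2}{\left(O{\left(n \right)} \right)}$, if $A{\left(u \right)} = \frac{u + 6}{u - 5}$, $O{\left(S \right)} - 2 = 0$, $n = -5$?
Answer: $\frac{64}{9} \approx 7.1111$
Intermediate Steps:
$O{\left(S \right)} = 2$ ($O{\left(S \right)} = 2 + 0 = 2$)
$A{\left(u \right)} = \frac{6 + u}{-5 + u}$
$A^{2}{\left(O{\left(n \right)} \right)} = \left(\frac{6 + 2}{-5 + 2}\right)^{2} = \left(\frac{1}{-3} \cdot 8\right)^{2} = \left(\left(- \frac{1}{3}\right) 8\right)^{2} = \left(- \frac{8}{3}\right)^{2} = \frac{64}{9}$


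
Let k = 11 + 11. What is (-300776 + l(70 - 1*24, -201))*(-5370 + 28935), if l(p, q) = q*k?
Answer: -7191990870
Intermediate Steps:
k = 22
l(p, q) = 22*q (l(p, q) = q*22 = 22*q)
(-300776 + l(70 - 1*24, -201))*(-5370 + 28935) = (-300776 + 22*(-201))*(-5370 + 28935) = (-300776 - 4422)*23565 = -305198*23565 = -7191990870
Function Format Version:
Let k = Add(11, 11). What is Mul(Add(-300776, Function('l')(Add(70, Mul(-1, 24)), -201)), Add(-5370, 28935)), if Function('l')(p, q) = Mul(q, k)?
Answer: -7191990870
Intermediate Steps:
k = 22
Function('l')(p, q) = Mul(22, q) (Function('l')(p, q) = Mul(q, 22) = Mul(22, q))
Mul(Add(-300776, Function('l')(Add(70, Mul(-1, 24)), -201)), Add(-5370, 28935)) = Mul(Add(-300776, Mul(22, -201)), Add(-5370, 28935)) = Mul(Add(-300776, -4422), 23565) = Mul(-305198, 23565) = -7191990870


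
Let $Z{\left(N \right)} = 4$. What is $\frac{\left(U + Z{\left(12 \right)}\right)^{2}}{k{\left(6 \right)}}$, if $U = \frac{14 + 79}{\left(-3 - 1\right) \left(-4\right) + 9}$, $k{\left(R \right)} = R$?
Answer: $\frac{37249}{3750} \approx 9.9331$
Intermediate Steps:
$U = \frac{93}{25}$ ($U = \frac{93}{\left(-4\right) \left(-4\right) + 9} = \frac{93}{16 + 9} = \frac{93}{25} \approx 3.72$)
$\frac{\left(U + Z{\left(12 \right)}\right)^{2}}{k{\left(6 \right)}} = \frac{\left(\frac{93}{25} + 4\right)^{2}}{6} = \left(\frac{193}{25}\right)^{2} \cdot \frac{1}{6} = \frac{37249}{625} \cdot \frac{1}{6} = \frac{37249}{3750}$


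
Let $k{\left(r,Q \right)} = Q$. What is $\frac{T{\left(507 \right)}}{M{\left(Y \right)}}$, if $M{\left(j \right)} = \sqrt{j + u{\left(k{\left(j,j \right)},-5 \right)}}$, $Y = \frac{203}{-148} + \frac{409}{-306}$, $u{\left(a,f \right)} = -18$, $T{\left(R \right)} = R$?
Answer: $- \frac{3042 i \sqrt{294948793}}{468917} \approx - 111.41 i$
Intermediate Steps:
$Y = - \frac{61325}{22644}$ ($Y = 203 \left(- \frac{1}{148}\right) + 409 \left(- \frac{1}{306}\right) = - \frac{203}{148} - \frac{409}{306} = - \frac{61325}{22644} \approx -2.7082$)
$M{\left(j \right)} = \sqrt{-18 + j}$ ($M{\left(j \right)} = \sqrt{j - 18} = \sqrt{-18 + j}$)
$\frac{T{\left(507 \right)}}{M{\left(Y \right)}} = \frac{507}{\sqrt{-18 - \frac{61325}{22644}}} = \frac{507}{\sqrt{- \frac{468917}{22644}}} = \frac{507}{\frac{1}{3774} i \sqrt{294948793}} = 507 \left(- \frac{6 i \sqrt{294948793}}{468917}\right) = - \frac{3042 i \sqrt{294948793}}{468917}$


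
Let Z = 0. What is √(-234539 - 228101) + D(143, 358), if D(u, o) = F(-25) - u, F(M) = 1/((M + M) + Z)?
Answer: -7151/50 + 4*I*√28915 ≈ -143.02 + 680.18*I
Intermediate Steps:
F(M) = 1/(2*M) (F(M) = 1/((M + M) + 0) = 1/(2*M + 0) = 1/(2*M))
D(u, o) = -1/50 - u (D(u, o) = (½)/(-25) - u = (½)*(-1/25) - u = -1/50 - u)
√(-234539 - 228101) + D(143, 358) = √(-234539 - 228101) + (-1/50 - 1*143) = √(-462640) + (-1/50 - 143) = 4*I*√28915 - 7151/50 = -7151/50 + 4*I*√28915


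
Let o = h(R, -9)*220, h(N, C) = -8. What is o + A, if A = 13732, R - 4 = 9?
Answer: 11972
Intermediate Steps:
R = 13 (R = 4 + 9 = 13)
o = -1760 (o = -8*220 = -1760)
o + A = -1760 + 13732 = 11972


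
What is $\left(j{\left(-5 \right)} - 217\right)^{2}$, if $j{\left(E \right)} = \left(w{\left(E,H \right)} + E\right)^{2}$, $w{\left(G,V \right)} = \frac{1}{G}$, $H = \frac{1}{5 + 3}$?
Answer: $\frac{22553001}{625} \approx 36085.0$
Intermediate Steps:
$H = \frac{1}{8} \approx 0.125$
$j{\left(E \right)} = \left(E + \frac{1}{E}\right)^{2}$ ($j{\left(E \right)} = \left(\frac{1}{E} + E\right)^{2} = \left(E + \frac{1}{E}\right)^{2}$)
$\left(j{\left(-5 \right)} - 217\right)^{2} = \left(\frac{\left(1 + \left(-5\right)^{2}\right)^{2}}{25} - 217\right)^{2} = \left(\frac{\left(1 + 25\right)^{2}}{25} - 217\right)^{2} = \left(\frac{26^{2}}{25} - 217\right)^{2} = \left(\frac{1}{25} \cdot 676 - 217\right)^{2} = \left(\frac{676}{25} - 217\right)^{2} = \left(- \frac{4749}{25}\right)^{2} = \frac{22553001}{625}$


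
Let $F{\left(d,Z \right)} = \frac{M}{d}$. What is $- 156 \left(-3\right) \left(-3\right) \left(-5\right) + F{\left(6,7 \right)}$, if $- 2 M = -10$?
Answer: $\frac{42125}{6} \approx 7020.8$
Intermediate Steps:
$M = 5$ ($M = \left(- \frac{1}{2}\right) \left(-10\right) = 5$)
$F{\left(d,Z \right)} = \frac{5}{d}$
$- 156 \left(-3\right) \left(-3\right) \left(-5\right) + F{\left(6,7 \right)} = - 156 \left(-3\right) \left(-3\right) \left(-5\right) + \frac{5}{6} = - 156 \cdot 9 \left(-5\right) + 5 \cdot \frac{1}{6} = \left(-156\right) \left(-45\right) + \frac{5}{6} = 7020 + \frac{5}{6} = \frac{42125}{6}$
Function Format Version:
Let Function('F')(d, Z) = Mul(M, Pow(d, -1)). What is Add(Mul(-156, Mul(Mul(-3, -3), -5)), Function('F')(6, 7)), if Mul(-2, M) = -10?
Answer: Rational(42125, 6) ≈ 7020.8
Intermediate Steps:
M = 5 (M = Mul(Rational(-1, 2), -10) = 5)
Function('F')(d, Z) = Mul(5, Pow(d, -1))
Add(Mul(-156, Mul(Mul(-3, -3), -5)), Function('F')(6, 7)) = Add(Mul(-156, Mul(Mul(-3, -3), -5)), Mul(5, Pow(6, -1))) = Add(Mul(-156, Mul(9, -5)), Mul(5, Rational(1, 6))) = Add(Mul(-156, -45), Rational(5, 6)) = Add(7020, Rational(5, 6)) = Rational(42125, 6)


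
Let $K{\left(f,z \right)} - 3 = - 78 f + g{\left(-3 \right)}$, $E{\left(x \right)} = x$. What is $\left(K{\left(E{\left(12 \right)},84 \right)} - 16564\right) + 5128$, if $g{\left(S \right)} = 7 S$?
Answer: $-12390$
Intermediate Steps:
$K{\left(f,z \right)} = -18 - 78 f$ ($K{\left(f,z \right)} = 3 - \left(21 + 78 f\right) = -18 - 78 f$)
$\left(K{\left(E{\left(12 \right)},84 \right)} - 16564\right) + 5128 = \left(\left(-18 - 936\right) - 16564\right) + 5128 = \left(-954 - 16564\right) + 5128 = -17518 + 5128 = -12390$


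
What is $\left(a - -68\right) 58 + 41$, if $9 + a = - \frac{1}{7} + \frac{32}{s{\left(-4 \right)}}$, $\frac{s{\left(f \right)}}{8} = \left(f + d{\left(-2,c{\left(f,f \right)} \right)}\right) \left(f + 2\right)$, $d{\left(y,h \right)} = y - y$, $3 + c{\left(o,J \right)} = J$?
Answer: $\frac{24386}{7} \approx 3483.7$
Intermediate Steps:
$c{\left(o,J \right)} = -3 + J$
$d{\left(y,h \right)} = 0$
$s{\left(f \right)} = 8 f \left(2 + f\right)$ ($s{\left(f \right)} = 8 \left(f + 0\right) \left(f + 2\right) = 8 f \left(2 + f\right)$)
$a = - \frac{121}{14}$ ($a = -9 + \left(- \frac{1}{7} + \frac{32}{8 \left(-4\right) \left(2 - 4\right)}\right) = -9 + \left(\left(-1\right) \frac{1}{7} + \frac{32}{8 \left(-4\right) \left(-2\right)}\right) = -9 - \left(\frac{1}{7} - \frac{32}{64}\right) = -9 + \left(- \frac{1}{7} + 32 \cdot \frac{1}{64}\right) = -9 + \left(- \frac{1}{7} + \frac{1}{2}\right) = -9 + \frac{5}{14} = - \frac{121}{14} \approx -8.6429$)
$\left(a - -68\right) 58 + 41 = \left(- \frac{121}{14} - -68\right) 58 + 41 = \left(- \frac{121}{14} + 68\right) 58 + 41 = \frac{831}{14} \cdot 58 + 41 = \frac{24099}{7} + 41 = \frac{24386}{7}$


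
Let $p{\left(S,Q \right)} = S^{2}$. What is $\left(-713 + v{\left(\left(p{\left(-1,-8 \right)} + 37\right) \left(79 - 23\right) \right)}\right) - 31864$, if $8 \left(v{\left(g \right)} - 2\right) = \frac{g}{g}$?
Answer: $- \frac{260599}{8} \approx -32575.0$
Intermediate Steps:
$v{\left(g \right)} = \frac{17}{8}$ ($v{\left(g \right)} = 2 + \frac{g \frac{1}{g}}{8} = 2 + \frac{1}{8} \cdot 1 = 2 + \frac{1}{8} = \frac{17}{8}$)
$\left(-713 + v{\left(\left(p{\left(-1,-8 \right)} + 37\right) \left(79 - 23\right) \right)}\right) - 31864 = \left(-713 + \frac{17}{8}\right) - 31864 = - \frac{5687}{8} - 31864 = - \frac{260599}{8}$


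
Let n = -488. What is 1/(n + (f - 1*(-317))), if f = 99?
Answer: -1/72 ≈ -0.013889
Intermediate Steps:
1/(n + (f - 1*(-317))) = 1/(-488 + (99 - 1*(-317))) = 1/(-488 + (99 + 317)) = 1/(-488 + 416) = 1/(-72) = -1/72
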